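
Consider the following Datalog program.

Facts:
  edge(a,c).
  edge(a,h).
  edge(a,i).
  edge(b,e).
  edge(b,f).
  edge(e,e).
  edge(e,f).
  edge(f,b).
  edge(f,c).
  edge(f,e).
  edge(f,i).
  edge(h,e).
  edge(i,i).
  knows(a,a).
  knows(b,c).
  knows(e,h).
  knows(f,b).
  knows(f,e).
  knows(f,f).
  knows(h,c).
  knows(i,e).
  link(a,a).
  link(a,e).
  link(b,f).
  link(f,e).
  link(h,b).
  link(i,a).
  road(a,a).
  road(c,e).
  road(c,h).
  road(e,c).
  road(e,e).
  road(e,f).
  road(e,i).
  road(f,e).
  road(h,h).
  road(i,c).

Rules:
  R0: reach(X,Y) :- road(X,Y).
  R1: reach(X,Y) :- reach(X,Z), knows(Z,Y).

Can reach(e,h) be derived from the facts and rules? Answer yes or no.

round 1: derive reach(a,a) via R0 from road(a,a)
round 1: derive reach(c,e) via R0 from road(c,e)
round 1: derive reach(c,h) via R0 from road(c,h)
round 1: derive reach(e,c) via R0 from road(e,c)
round 1: derive reach(e,e) via R0 from road(e,e)
round 1: derive reach(e,f) via R0 from road(e,f)
round 1: derive reach(e,i) via R0 from road(e,i)
round 1: derive reach(f,e) via R0 from road(f,e)
round 1: derive reach(h,h) via R0 from road(h,h)
round 1: derive reach(i,c) via R0 from road(i,c)
round 2: derive reach(c,c) via R1 from reach(c,h), knows(h,c)
round 2: derive reach(e,b) via R1 from reach(e,f), knows(f,b)
round 2: derive reach(e,h) via R1 from reach(e,e), knows(e,h)
round 2: derive reach(f,h) via R1 from reach(f,e), knows(e,h)
round 2: derive reach(h,c) via R1 from reach(h,h), knows(h,c)
round 3: derive reach(f,c) via R1 from reach(f,h), knows(h,c)

yes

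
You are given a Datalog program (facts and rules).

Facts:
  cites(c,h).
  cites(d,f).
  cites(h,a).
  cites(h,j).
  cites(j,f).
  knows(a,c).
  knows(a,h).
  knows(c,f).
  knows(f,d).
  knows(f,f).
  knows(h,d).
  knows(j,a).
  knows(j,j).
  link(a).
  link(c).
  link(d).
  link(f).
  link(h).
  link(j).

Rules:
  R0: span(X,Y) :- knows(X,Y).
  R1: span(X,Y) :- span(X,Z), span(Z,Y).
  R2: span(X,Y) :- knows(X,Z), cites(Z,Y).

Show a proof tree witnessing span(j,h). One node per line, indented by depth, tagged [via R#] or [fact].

span(j,h)  [via R1]
  span(j,a)  [via R0]
    knows(j,a)  [fact]
  span(a,h)  [via R0]
    knows(a,h)  [fact]

round 1: derive span(a,c) via R0 from knows(a,c)
round 1: derive span(a,h) via R0 from knows(a,h)
round 1: derive span(c,f) via R0 from knows(c,f)
round 1: derive span(f,d) via R0 from knows(f,d)
round 1: derive span(f,f) via R0 from knows(f,f)
round 1: derive span(h,d) via R0 from knows(h,d)
round 1: derive span(j,a) via R0 from knows(j,a)
round 1: derive span(j,j) via R0 from knows(j,j)
round 1: derive span(a,a) via R2 from knows(a,h), cites(h,a)
round 1: derive span(a,j) via R2 from knows(a,h), cites(h,j)
round 1: derive span(h,f) via R2 from knows(h,d), cites(d,f)
round 1: derive span(j,f) via R2 from knows(j,j), cites(j,f)
round 2: derive span(a,d) via R1 from span(a,h), span(h,d)
round 2: derive span(a,f) via R1 from span(a,c), span(c,f)
round 2: derive span(c,d) via R1 from span(c,f), span(f,d)
round 2: derive span(j,c) via R1 from span(j,a), span(a,c)
round 2: derive span(j,d) via R1 from span(j,f), span(f,d)
round 2: derive span(j,h) via R1 from span(j,a), span(a,h)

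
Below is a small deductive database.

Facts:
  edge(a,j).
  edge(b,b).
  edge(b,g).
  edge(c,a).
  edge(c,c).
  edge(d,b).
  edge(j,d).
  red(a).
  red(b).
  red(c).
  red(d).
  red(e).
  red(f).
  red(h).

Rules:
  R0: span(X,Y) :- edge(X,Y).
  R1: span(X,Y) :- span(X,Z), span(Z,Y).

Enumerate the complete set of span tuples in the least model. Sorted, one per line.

round 1: derive span(a,j) via R0 from edge(a,j)
round 1: derive span(b,b) via R0 from edge(b,b)
round 1: derive span(b,g) via R0 from edge(b,g)
round 1: derive span(c,a) via R0 from edge(c,a)
round 1: derive span(c,c) via R0 from edge(c,c)
round 1: derive span(d,b) via R0 from edge(d,b)
round 1: derive span(j,d) via R0 from edge(j,d)
round 2: derive span(a,d) via R1 from span(a,j), span(j,d)
round 2: derive span(c,j) via R1 from span(c,a), span(a,j)
round 2: derive span(d,g) via R1 from span(d,b), span(b,g)
round 2: derive span(j,b) via R1 from span(j,d), span(d,b)
round 3: derive span(a,b) via R1 from span(a,d), span(d,b)
round 3: derive span(a,g) via R1 from span(a,d), span(d,g)
round 3: derive span(c,b) via R1 from span(c,j), span(j,b)
round 3: derive span(c,d) via R1 from span(c,a), span(a,d)
round 3: derive span(j,g) via R1 from span(j,b), span(b,g)
round 4: derive span(c,g) via R1 from span(c,a), span(a,g)

span(a,b)
span(a,d)
span(a,g)
span(a,j)
span(b,b)
span(b,g)
span(c,a)
span(c,b)
span(c,c)
span(c,d)
span(c,g)
span(c,j)
span(d,b)
span(d,g)
span(j,b)
span(j,d)
span(j,g)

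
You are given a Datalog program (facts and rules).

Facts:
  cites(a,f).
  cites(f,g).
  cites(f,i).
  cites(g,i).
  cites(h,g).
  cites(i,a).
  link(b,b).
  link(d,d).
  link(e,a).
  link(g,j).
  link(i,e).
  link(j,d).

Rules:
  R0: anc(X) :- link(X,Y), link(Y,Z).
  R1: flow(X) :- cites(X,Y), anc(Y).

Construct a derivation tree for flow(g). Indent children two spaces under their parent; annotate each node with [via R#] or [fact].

flow(g)  [via R1]
  cites(g,i)  [fact]
  anc(i)  [via R0]
    link(i,e)  [fact]
    link(e,a)  [fact]

round 1: derive anc(b) via R0 from link(b,b), link(b,b)
round 1: derive anc(d) via R0 from link(d,d), link(d,d)
round 1: derive anc(g) via R0 from link(g,j), link(j,d)
round 1: derive anc(i) via R0 from link(i,e), link(e,a)
round 1: derive anc(j) via R0 from link(j,d), link(d,d)
round 2: derive flow(f) via R1 from cites(f,g), anc(g)
round 2: derive flow(g) via R1 from cites(g,i), anc(i)
round 2: derive flow(h) via R1 from cites(h,g), anc(g)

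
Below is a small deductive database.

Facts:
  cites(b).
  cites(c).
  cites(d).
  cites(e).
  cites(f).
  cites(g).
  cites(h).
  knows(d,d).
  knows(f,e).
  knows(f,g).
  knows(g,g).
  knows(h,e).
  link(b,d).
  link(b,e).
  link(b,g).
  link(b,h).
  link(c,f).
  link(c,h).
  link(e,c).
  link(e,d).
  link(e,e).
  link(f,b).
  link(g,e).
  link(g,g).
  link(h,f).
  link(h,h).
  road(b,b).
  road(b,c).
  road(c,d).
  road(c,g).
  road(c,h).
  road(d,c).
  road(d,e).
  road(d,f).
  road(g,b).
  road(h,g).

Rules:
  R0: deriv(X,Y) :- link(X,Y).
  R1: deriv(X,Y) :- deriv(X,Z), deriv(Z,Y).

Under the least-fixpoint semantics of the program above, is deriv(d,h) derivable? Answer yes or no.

round 1: derive deriv(b,d) via R0 from link(b,d)
round 1: derive deriv(b,e) via R0 from link(b,e)
round 1: derive deriv(b,g) via R0 from link(b,g)
round 1: derive deriv(b,h) via R0 from link(b,h)
round 1: derive deriv(c,f) via R0 from link(c,f)
round 1: derive deriv(c,h) via R0 from link(c,h)
round 1: derive deriv(e,c) via R0 from link(e,c)
round 1: derive deriv(e,d) via R0 from link(e,d)
round 1: derive deriv(e,e) via R0 from link(e,e)
round 1: derive deriv(f,b) via R0 from link(f,b)
round 1: derive deriv(g,e) via R0 from link(g,e)
round 1: derive deriv(g,g) via R0 from link(g,g)
round 1: derive deriv(h,f) via R0 from link(h,f)
round 1: derive deriv(h,h) via R0 from link(h,h)
round 2: derive deriv(b,c) via R1 from deriv(b,e), deriv(e,c)
round 2: derive deriv(b,f) via R1 from deriv(b,h), deriv(h,f)
round 2: derive deriv(c,b) via R1 from deriv(c,f), deriv(f,b)
round 2: derive deriv(e,f) via R1 from deriv(e,c), deriv(c,f)
round 2: derive deriv(e,h) via R1 from deriv(e,c), deriv(c,h)
round 2: derive deriv(f,d) via R1 from deriv(f,b), deriv(b,d)
round 2: derive deriv(f,e) via R1 from deriv(f,b), deriv(b,e)
round 2: derive deriv(f,g) via R1 from deriv(f,b), deriv(b,g)
round 2: derive deriv(f,h) via R1 from deriv(f,b), deriv(b,h)
round 2: derive deriv(g,c) via R1 from deriv(g,e), deriv(e,c)
round 2: derive deriv(g,d) via R1 from deriv(g,e), deriv(e,d)
round 2: derive deriv(h,b) via R1 from deriv(h,f), deriv(f,b)
round 3: derive deriv(b,b) via R1 from deriv(b,c), deriv(c,b)
round 3: derive deriv(c,c) via R1 from deriv(c,b), deriv(b,c)
round 3: derive deriv(c,d) via R1 from deriv(c,b), deriv(b,d)
round 3: derive deriv(c,e) via R1 from deriv(c,b), deriv(b,e)
round 3: derive deriv(c,g) via R1 from deriv(c,b), deriv(b,g)
round 3: derive deriv(e,b) via R1 from deriv(e,c), deriv(c,b)
round 3: derive deriv(e,g) via R1 from deriv(e,f), deriv(f,g)
round 3: derive deriv(f,c) via R1 from deriv(f,b), deriv(b,c)
round 3: derive deriv(f,f) via R1 from deriv(f,b), deriv(b,f)
round 3: derive deriv(g,b) via R1 from deriv(g,c), deriv(c,b)
round 3: derive deriv(g,f) via R1 from deriv(g,c), deriv(c,f)
round 3: derive deriv(g,h) via R1 from deriv(g,c), deriv(c,h)
round 3: derive deriv(h,c) via R1 from deriv(h,b), deriv(b,c)
round 3: derive deriv(h,d) via R1 from deriv(h,b), deriv(b,d)
round 3: derive deriv(h,e) via R1 from deriv(h,b), deriv(b,e)
round 3: derive deriv(h,g) via R1 from deriv(h,b), deriv(b,g)

no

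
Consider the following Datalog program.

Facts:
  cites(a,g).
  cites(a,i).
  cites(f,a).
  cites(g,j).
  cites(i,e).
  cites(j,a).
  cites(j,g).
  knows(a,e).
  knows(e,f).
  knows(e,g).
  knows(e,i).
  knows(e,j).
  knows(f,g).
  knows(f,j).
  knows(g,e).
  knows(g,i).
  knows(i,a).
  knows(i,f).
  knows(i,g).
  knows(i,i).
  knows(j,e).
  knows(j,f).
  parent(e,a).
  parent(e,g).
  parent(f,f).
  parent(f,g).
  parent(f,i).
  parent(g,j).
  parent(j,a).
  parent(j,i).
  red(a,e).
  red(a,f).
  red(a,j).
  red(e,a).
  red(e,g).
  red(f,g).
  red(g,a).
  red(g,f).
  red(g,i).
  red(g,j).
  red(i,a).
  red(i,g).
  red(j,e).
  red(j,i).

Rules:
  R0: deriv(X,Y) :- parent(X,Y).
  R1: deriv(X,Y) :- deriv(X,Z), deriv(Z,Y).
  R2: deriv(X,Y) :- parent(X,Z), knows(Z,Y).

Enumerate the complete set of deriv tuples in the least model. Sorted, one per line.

round 1: derive deriv(e,a) via R0 from parent(e,a)
round 1: derive deriv(e,g) via R0 from parent(e,g)
round 1: derive deriv(f,f) via R0 from parent(f,f)
round 1: derive deriv(f,g) via R0 from parent(f,g)
round 1: derive deriv(f,i) via R0 from parent(f,i)
round 1: derive deriv(g,j) via R0 from parent(g,j)
round 1: derive deriv(j,a) via R0 from parent(j,a)
round 1: derive deriv(j,i) via R0 from parent(j,i)
round 1: derive deriv(e,e) via R2 from parent(e,a), knows(a,e)
round 1: derive deriv(e,i) via R2 from parent(e,g), knows(g,i)
round 1: derive deriv(f,a) via R2 from parent(f,i), knows(i,a)
round 1: derive deriv(f,e) via R2 from parent(f,g), knows(g,e)
round 1: derive deriv(f,j) via R2 from parent(f,f), knows(f,j)
round 1: derive deriv(g,e) via R2 from parent(g,j), knows(j,e)
round 1: derive deriv(g,f) via R2 from parent(g,j), knows(j,f)
round 1: derive deriv(j,e) via R2 from parent(j,a), knows(a,e)
round 1: derive deriv(j,f) via R2 from parent(j,i), knows(i,f)
round 1: derive deriv(j,g) via R2 from parent(j,i), knows(i,g)
round 2: derive deriv(e,f) via R1 from deriv(e,g), deriv(g,f)
round 2: derive deriv(e,j) via R1 from deriv(e,g), deriv(g,j)
round 2: derive deriv(g,a) via R1 from deriv(g,e), deriv(e,a)
round 2: derive deriv(g,g) via R1 from deriv(g,e), deriv(e,g)
round 2: derive deriv(g,i) via R1 from deriv(g,e), deriv(e,i)
round 2: derive deriv(j,j) via R1 from deriv(j,f), deriv(f,j)

deriv(e,a)
deriv(e,e)
deriv(e,f)
deriv(e,g)
deriv(e,i)
deriv(e,j)
deriv(f,a)
deriv(f,e)
deriv(f,f)
deriv(f,g)
deriv(f,i)
deriv(f,j)
deriv(g,a)
deriv(g,e)
deriv(g,f)
deriv(g,g)
deriv(g,i)
deriv(g,j)
deriv(j,a)
deriv(j,e)
deriv(j,f)
deriv(j,g)
deriv(j,i)
deriv(j,j)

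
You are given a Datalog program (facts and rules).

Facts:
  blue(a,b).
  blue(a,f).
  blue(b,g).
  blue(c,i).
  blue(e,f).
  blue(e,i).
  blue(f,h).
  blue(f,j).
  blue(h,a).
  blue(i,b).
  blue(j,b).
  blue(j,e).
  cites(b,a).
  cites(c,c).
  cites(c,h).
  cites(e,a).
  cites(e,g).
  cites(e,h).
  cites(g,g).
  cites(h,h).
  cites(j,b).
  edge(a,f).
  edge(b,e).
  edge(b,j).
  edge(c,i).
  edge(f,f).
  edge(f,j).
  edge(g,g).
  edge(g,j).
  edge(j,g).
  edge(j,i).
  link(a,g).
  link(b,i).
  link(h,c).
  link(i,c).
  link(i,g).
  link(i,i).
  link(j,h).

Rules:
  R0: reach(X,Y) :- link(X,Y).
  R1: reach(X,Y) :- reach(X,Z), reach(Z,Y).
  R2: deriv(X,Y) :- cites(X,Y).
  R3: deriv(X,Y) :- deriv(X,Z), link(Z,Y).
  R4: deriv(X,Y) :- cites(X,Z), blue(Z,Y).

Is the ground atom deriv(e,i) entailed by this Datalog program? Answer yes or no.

yes

round 1: derive deriv(b,a) via R2 from cites(b,a)
round 1: derive deriv(c,c) via R2 from cites(c,c)
round 1: derive deriv(c,h) via R2 from cites(c,h)
round 1: derive deriv(e,a) via R2 from cites(e,a)
round 1: derive deriv(e,g) via R2 from cites(e,g)
round 1: derive deriv(e,h) via R2 from cites(e,h)
round 1: derive deriv(g,g) via R2 from cites(g,g)
round 1: derive deriv(h,h) via R2 from cites(h,h)
round 1: derive deriv(j,b) via R2 from cites(j,b)
round 1: derive deriv(b,b) via R4 from cites(b,a), blue(a,b)
round 1: derive deriv(b,f) via R4 from cites(b,a), blue(a,f)
round 1: derive deriv(c,a) via R4 from cites(c,h), blue(h,a)
round 1: derive deriv(c,i) via R4 from cites(c,c), blue(c,i)
round 1: derive deriv(e,b) via R4 from cites(e,a), blue(a,b)
round 1: derive deriv(e,f) via R4 from cites(e,a), blue(a,f)
round 1: derive deriv(h,a) via R4 from cites(h,h), blue(h,a)
round 1: derive deriv(j,g) via R4 from cites(j,b), blue(b,g)
round 2: derive deriv(b,g) via R3 from deriv(b,a), link(a,g)
round 2: derive deriv(b,i) via R3 from deriv(b,b), link(b,i)
round 2: derive deriv(c,g) via R3 from deriv(c,a), link(a,g)
round 2: derive deriv(e,c) via R3 from deriv(e,h), link(h,c)
round 2: derive deriv(e,i) via R3 from deriv(e,b), link(b,i)
round 2: derive deriv(h,c) via R3 from deriv(h,h), link(h,c)
round 2: derive deriv(h,g) via R3 from deriv(h,a), link(a,g)
round 2: derive deriv(j,i) via R3 from deriv(j,b), link(b,i)
round 3: derive deriv(b,c) via R3 from deriv(b,i), link(i,c)
round 3: derive deriv(j,c) via R3 from deriv(j,i), link(i,c)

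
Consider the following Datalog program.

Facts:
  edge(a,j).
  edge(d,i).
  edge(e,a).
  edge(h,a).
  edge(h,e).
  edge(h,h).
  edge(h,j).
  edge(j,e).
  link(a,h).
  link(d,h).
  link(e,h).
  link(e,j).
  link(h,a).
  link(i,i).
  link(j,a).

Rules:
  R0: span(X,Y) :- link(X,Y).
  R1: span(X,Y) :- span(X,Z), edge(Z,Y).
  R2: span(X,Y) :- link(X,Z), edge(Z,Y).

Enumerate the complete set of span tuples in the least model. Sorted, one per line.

span(a,a)
span(a,e)
span(a,h)
span(a,j)
span(d,a)
span(d,e)
span(d,h)
span(d,j)
span(e,a)
span(e,e)
span(e,h)
span(e,j)
span(h,a)
span(h,e)
span(h,j)
span(i,i)
span(j,a)
span(j,e)
span(j,j)

round 1: derive span(a,h) via R0 from link(a,h)
round 1: derive span(d,h) via R0 from link(d,h)
round 1: derive span(e,h) via R0 from link(e,h)
round 1: derive span(e,j) via R0 from link(e,j)
round 1: derive span(h,a) via R0 from link(h,a)
round 1: derive span(i,i) via R0 from link(i,i)
round 1: derive span(j,a) via R0 from link(j,a)
round 1: derive span(a,a) via R2 from link(a,h), edge(h,a)
round 1: derive span(a,e) via R2 from link(a,h), edge(h,e)
round 1: derive span(a,j) via R2 from link(a,h), edge(h,j)
round 1: derive span(d,a) via R2 from link(d,h), edge(h,a)
round 1: derive span(d,e) via R2 from link(d,h), edge(h,e)
round 1: derive span(d,j) via R2 from link(d,h), edge(h,j)
round 1: derive span(e,a) via R2 from link(e,h), edge(h,a)
round 1: derive span(e,e) via R2 from link(e,h), edge(h,e)
round 1: derive span(h,j) via R2 from link(h,a), edge(a,j)
round 1: derive span(j,j) via R2 from link(j,a), edge(a,j)
round 2: derive span(h,e) via R1 from span(h,j), edge(j,e)
round 2: derive span(j,e) via R1 from span(j,j), edge(j,e)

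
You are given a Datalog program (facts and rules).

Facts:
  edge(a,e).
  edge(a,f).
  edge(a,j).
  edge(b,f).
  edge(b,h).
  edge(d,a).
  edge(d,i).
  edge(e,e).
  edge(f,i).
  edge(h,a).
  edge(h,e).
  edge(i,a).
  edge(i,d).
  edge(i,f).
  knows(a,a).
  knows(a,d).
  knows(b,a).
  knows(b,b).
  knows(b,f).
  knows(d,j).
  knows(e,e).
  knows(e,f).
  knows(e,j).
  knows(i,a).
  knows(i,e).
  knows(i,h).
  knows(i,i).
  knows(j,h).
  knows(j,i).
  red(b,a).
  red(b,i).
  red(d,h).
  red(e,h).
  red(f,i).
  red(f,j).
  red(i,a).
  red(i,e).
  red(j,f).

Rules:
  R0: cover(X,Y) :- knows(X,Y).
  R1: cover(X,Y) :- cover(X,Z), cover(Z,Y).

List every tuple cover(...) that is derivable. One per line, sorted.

round 1: derive cover(a,a) via R0 from knows(a,a)
round 1: derive cover(a,d) via R0 from knows(a,d)
round 1: derive cover(b,a) via R0 from knows(b,a)
round 1: derive cover(b,b) via R0 from knows(b,b)
round 1: derive cover(b,f) via R0 from knows(b,f)
round 1: derive cover(d,j) via R0 from knows(d,j)
round 1: derive cover(e,e) via R0 from knows(e,e)
round 1: derive cover(e,f) via R0 from knows(e,f)
round 1: derive cover(e,j) via R0 from knows(e,j)
round 1: derive cover(i,a) via R0 from knows(i,a)
round 1: derive cover(i,e) via R0 from knows(i,e)
round 1: derive cover(i,h) via R0 from knows(i,h)
round 1: derive cover(i,i) via R0 from knows(i,i)
round 1: derive cover(j,h) via R0 from knows(j,h)
round 1: derive cover(j,i) via R0 from knows(j,i)
round 2: derive cover(a,j) via R1 from cover(a,d), cover(d,j)
round 2: derive cover(b,d) via R1 from cover(b,a), cover(a,d)
round 2: derive cover(d,h) via R1 from cover(d,j), cover(j,h)
round 2: derive cover(d,i) via R1 from cover(d,j), cover(j,i)
round 2: derive cover(e,h) via R1 from cover(e,j), cover(j,h)
round 2: derive cover(e,i) via R1 from cover(e,j), cover(j,i)
round 2: derive cover(i,d) via R1 from cover(i,a), cover(a,d)
round 2: derive cover(i,f) via R1 from cover(i,e), cover(e,f)
round 2: derive cover(i,j) via R1 from cover(i,e), cover(e,j)
round 2: derive cover(j,a) via R1 from cover(j,i), cover(i,a)
round 2: derive cover(j,e) via R1 from cover(j,i), cover(i,e)
round 3: derive cover(a,e) via R1 from cover(a,j), cover(j,e)
round 3: derive cover(a,h) via R1 from cover(a,d), cover(d,h)
round 3: derive cover(a,i) via R1 from cover(a,d), cover(d,i)
round 3: derive cover(b,h) via R1 from cover(b,d), cover(d,h)
round 3: derive cover(b,i) via R1 from cover(b,d), cover(d,i)
round 3: derive cover(b,j) via R1 from cover(b,a), cover(a,j)
round 3: derive cover(d,a) via R1 from cover(d,i), cover(i,a)
round 3: derive cover(d,d) via R1 from cover(d,i), cover(i,d)
round 3: derive cover(d,e) via R1 from cover(d,i), cover(i,e)
round 3: derive cover(d,f) via R1 from cover(d,i), cover(i,f)
round 3: derive cover(e,a) via R1 from cover(e,i), cover(i,a)
round 3: derive cover(e,d) via R1 from cover(e,i), cover(i,d)
round 3: derive cover(j,d) via R1 from cover(j,a), cover(a,d)
round 3: derive cover(j,f) via R1 from cover(j,e), cover(e,f)
round 3: derive cover(j,j) via R1 from cover(j,a), cover(a,j)
round 4: derive cover(a,f) via R1 from cover(a,d), cover(d,f)
round 4: derive cover(b,e) via R1 from cover(b,a), cover(a,e)

cover(a,a)
cover(a,d)
cover(a,e)
cover(a,f)
cover(a,h)
cover(a,i)
cover(a,j)
cover(b,a)
cover(b,b)
cover(b,d)
cover(b,e)
cover(b,f)
cover(b,h)
cover(b,i)
cover(b,j)
cover(d,a)
cover(d,d)
cover(d,e)
cover(d,f)
cover(d,h)
cover(d,i)
cover(d,j)
cover(e,a)
cover(e,d)
cover(e,e)
cover(e,f)
cover(e,h)
cover(e,i)
cover(e,j)
cover(i,a)
cover(i,d)
cover(i,e)
cover(i,f)
cover(i,h)
cover(i,i)
cover(i,j)
cover(j,a)
cover(j,d)
cover(j,e)
cover(j,f)
cover(j,h)
cover(j,i)
cover(j,j)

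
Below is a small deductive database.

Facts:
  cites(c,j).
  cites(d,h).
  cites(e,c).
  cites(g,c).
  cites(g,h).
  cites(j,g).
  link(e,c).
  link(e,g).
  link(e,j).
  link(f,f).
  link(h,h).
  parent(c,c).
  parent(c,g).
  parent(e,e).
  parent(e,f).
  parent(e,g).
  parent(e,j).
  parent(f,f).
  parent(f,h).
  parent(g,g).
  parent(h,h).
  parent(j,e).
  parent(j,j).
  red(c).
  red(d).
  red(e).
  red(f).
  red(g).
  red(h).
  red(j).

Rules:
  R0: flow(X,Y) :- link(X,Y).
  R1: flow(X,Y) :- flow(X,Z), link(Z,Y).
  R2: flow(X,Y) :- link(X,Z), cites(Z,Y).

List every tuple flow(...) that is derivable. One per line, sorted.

round 1: derive flow(e,c) via R0 from link(e,c)
round 1: derive flow(e,g) via R0 from link(e,g)
round 1: derive flow(e,j) via R0 from link(e,j)
round 1: derive flow(f,f) via R0 from link(f,f)
round 1: derive flow(h,h) via R0 from link(h,h)
round 1: derive flow(e,h) via R2 from link(e,g), cites(g,h)

flow(e,c)
flow(e,g)
flow(e,h)
flow(e,j)
flow(f,f)
flow(h,h)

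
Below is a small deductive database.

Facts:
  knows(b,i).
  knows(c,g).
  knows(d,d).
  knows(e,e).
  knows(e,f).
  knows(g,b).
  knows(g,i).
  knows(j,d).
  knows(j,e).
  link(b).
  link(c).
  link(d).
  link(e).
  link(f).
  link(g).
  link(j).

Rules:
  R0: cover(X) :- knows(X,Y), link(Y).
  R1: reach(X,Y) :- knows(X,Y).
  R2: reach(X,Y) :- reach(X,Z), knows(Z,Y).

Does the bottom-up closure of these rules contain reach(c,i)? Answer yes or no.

round 1: derive reach(b,i) via R1 from knows(b,i)
round 1: derive reach(c,g) via R1 from knows(c,g)
round 1: derive reach(d,d) via R1 from knows(d,d)
round 1: derive reach(e,e) via R1 from knows(e,e)
round 1: derive reach(e,f) via R1 from knows(e,f)
round 1: derive reach(g,b) via R1 from knows(g,b)
round 1: derive reach(g,i) via R1 from knows(g,i)
round 1: derive reach(j,d) via R1 from knows(j,d)
round 1: derive reach(j,e) via R1 from knows(j,e)
round 2: derive reach(c,b) via R2 from reach(c,g), knows(g,b)
round 2: derive reach(c,i) via R2 from reach(c,g), knows(g,i)
round 2: derive reach(j,f) via R2 from reach(j,e), knows(e,f)

yes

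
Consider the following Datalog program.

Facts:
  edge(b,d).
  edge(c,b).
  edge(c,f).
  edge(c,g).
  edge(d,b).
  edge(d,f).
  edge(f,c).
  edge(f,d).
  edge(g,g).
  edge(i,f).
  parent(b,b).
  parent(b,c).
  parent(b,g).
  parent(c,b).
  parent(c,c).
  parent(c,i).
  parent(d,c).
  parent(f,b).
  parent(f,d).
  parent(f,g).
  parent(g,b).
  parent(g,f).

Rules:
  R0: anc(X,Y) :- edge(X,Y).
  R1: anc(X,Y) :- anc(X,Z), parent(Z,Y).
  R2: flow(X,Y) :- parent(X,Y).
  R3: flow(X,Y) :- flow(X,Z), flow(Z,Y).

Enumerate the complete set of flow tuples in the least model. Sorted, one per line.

flow(b,b)
flow(b,c)
flow(b,d)
flow(b,f)
flow(b,g)
flow(b,i)
flow(c,b)
flow(c,c)
flow(c,d)
flow(c,f)
flow(c,g)
flow(c,i)
flow(d,b)
flow(d,c)
flow(d,d)
flow(d,f)
flow(d,g)
flow(d,i)
flow(f,b)
flow(f,c)
flow(f,d)
flow(f,f)
flow(f,g)
flow(f,i)
flow(g,b)
flow(g,c)
flow(g,d)
flow(g,f)
flow(g,g)
flow(g,i)

round 1: derive flow(b,b) via R2 from parent(b,b)
round 1: derive flow(b,c) via R2 from parent(b,c)
round 1: derive flow(b,g) via R2 from parent(b,g)
round 1: derive flow(c,b) via R2 from parent(c,b)
round 1: derive flow(c,c) via R2 from parent(c,c)
round 1: derive flow(c,i) via R2 from parent(c,i)
round 1: derive flow(d,c) via R2 from parent(d,c)
round 1: derive flow(f,b) via R2 from parent(f,b)
round 1: derive flow(f,d) via R2 from parent(f,d)
round 1: derive flow(f,g) via R2 from parent(f,g)
round 1: derive flow(g,b) via R2 from parent(g,b)
round 1: derive flow(g,f) via R2 from parent(g,f)
round 2: derive flow(b,f) via R3 from flow(b,g), flow(g,f)
round 2: derive flow(b,i) via R3 from flow(b,c), flow(c,i)
round 2: derive flow(c,g) via R3 from flow(c,b), flow(b,g)
round 2: derive flow(d,b) via R3 from flow(d,c), flow(c,b)
round 2: derive flow(d,i) via R3 from flow(d,c), flow(c,i)
round 2: derive flow(f,c) via R3 from flow(f,b), flow(b,c)
round 2: derive flow(f,f) via R3 from flow(f,g), flow(g,f)
round 2: derive flow(g,c) via R3 from flow(g,b), flow(b,c)
round 2: derive flow(g,d) via R3 from flow(g,f), flow(f,d)
round 2: derive flow(g,g) via R3 from flow(g,b), flow(b,g)
round 3: derive flow(b,d) via R3 from flow(b,f), flow(f,d)
round 3: derive flow(c,d) via R3 from flow(c,g), flow(g,d)
round 3: derive flow(c,f) via R3 from flow(c,b), flow(b,f)
round 3: derive flow(d,f) via R3 from flow(d,b), flow(b,f)
round 3: derive flow(d,g) via R3 from flow(d,b), flow(b,g)
round 3: derive flow(f,i) via R3 from flow(f,b), flow(b,i)
round 3: derive flow(g,i) via R3 from flow(g,b), flow(b,i)
round 4: derive flow(d,d) via R3 from flow(d,b), flow(b,d)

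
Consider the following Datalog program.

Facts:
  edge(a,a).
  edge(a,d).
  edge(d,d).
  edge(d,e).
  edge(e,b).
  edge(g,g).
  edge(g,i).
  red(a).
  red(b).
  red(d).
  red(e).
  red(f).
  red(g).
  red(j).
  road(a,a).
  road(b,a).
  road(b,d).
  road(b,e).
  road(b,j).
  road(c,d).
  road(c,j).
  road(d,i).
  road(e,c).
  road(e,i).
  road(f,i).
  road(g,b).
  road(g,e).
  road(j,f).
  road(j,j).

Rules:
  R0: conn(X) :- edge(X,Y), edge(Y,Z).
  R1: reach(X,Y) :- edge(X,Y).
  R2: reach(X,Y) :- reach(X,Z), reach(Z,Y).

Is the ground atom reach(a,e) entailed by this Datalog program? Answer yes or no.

yes

round 1: derive reach(a,a) via R1 from edge(a,a)
round 1: derive reach(a,d) via R1 from edge(a,d)
round 1: derive reach(d,d) via R1 from edge(d,d)
round 1: derive reach(d,e) via R1 from edge(d,e)
round 1: derive reach(e,b) via R1 from edge(e,b)
round 1: derive reach(g,g) via R1 from edge(g,g)
round 1: derive reach(g,i) via R1 from edge(g,i)
round 2: derive reach(a,e) via R2 from reach(a,d), reach(d,e)
round 2: derive reach(d,b) via R2 from reach(d,e), reach(e,b)
round 3: derive reach(a,b) via R2 from reach(a,d), reach(d,b)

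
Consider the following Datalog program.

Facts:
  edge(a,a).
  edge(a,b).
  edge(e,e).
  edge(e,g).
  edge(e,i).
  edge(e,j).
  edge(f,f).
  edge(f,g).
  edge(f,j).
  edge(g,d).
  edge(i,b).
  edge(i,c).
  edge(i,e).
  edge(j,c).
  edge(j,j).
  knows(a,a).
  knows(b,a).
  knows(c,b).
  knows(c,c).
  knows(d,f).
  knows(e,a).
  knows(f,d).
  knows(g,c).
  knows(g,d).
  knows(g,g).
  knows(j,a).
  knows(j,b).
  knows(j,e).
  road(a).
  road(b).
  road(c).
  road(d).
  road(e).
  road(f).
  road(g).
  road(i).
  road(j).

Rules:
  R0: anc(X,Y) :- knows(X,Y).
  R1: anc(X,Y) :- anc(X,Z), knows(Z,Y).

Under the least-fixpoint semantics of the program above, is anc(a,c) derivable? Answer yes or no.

round 1: derive anc(a,a) via R0 from knows(a,a)
round 1: derive anc(b,a) via R0 from knows(b,a)
round 1: derive anc(c,b) via R0 from knows(c,b)
round 1: derive anc(c,c) via R0 from knows(c,c)
round 1: derive anc(d,f) via R0 from knows(d,f)
round 1: derive anc(e,a) via R0 from knows(e,a)
round 1: derive anc(f,d) via R0 from knows(f,d)
round 1: derive anc(g,c) via R0 from knows(g,c)
round 1: derive anc(g,d) via R0 from knows(g,d)
round 1: derive anc(g,g) via R0 from knows(g,g)
round 1: derive anc(j,a) via R0 from knows(j,a)
round 1: derive anc(j,b) via R0 from knows(j,b)
round 1: derive anc(j,e) via R0 from knows(j,e)
round 2: derive anc(c,a) via R1 from anc(c,b), knows(b,a)
round 2: derive anc(d,d) via R1 from anc(d,f), knows(f,d)
round 2: derive anc(f,f) via R1 from anc(f,d), knows(d,f)
round 2: derive anc(g,b) via R1 from anc(g,c), knows(c,b)
round 2: derive anc(g,f) via R1 from anc(g,d), knows(d,f)
round 3: derive anc(g,a) via R1 from anc(g,b), knows(b,a)

no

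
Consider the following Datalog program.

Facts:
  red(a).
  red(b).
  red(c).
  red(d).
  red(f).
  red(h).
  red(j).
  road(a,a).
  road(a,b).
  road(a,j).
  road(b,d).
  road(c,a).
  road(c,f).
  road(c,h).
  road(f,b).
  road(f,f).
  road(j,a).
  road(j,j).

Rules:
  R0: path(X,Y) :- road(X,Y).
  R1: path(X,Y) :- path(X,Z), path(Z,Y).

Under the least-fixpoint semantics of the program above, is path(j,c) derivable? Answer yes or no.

no

round 1: derive path(a,a) via R0 from road(a,a)
round 1: derive path(a,b) via R0 from road(a,b)
round 1: derive path(a,j) via R0 from road(a,j)
round 1: derive path(b,d) via R0 from road(b,d)
round 1: derive path(c,a) via R0 from road(c,a)
round 1: derive path(c,f) via R0 from road(c,f)
round 1: derive path(c,h) via R0 from road(c,h)
round 1: derive path(f,b) via R0 from road(f,b)
round 1: derive path(f,f) via R0 from road(f,f)
round 1: derive path(j,a) via R0 from road(j,a)
round 1: derive path(j,j) via R0 from road(j,j)
round 2: derive path(a,d) via R1 from path(a,b), path(b,d)
round 2: derive path(c,b) via R1 from path(c,a), path(a,b)
round 2: derive path(c,j) via R1 from path(c,a), path(a,j)
round 2: derive path(f,d) via R1 from path(f,b), path(b,d)
round 2: derive path(j,b) via R1 from path(j,a), path(a,b)
round 3: derive path(c,d) via R1 from path(c,a), path(a,d)
round 3: derive path(j,d) via R1 from path(j,a), path(a,d)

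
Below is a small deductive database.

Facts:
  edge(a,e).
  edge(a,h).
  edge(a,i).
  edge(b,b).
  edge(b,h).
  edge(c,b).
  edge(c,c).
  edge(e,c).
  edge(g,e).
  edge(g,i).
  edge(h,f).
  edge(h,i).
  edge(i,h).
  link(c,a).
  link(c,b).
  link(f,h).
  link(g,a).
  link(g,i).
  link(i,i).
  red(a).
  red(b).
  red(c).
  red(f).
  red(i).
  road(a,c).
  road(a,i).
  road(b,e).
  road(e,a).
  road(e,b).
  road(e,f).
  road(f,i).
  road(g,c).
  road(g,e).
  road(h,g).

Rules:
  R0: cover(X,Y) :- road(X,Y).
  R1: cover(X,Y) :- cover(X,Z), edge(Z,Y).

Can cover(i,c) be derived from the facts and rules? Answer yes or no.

round 1: derive cover(a,c) via R0 from road(a,c)
round 1: derive cover(a,i) via R0 from road(a,i)
round 1: derive cover(b,e) via R0 from road(b,e)
round 1: derive cover(e,a) via R0 from road(e,a)
round 1: derive cover(e,b) via R0 from road(e,b)
round 1: derive cover(e,f) via R0 from road(e,f)
round 1: derive cover(f,i) via R0 from road(f,i)
round 1: derive cover(g,c) via R0 from road(g,c)
round 1: derive cover(g,e) via R0 from road(g,e)
round 1: derive cover(h,g) via R0 from road(h,g)
round 2: derive cover(a,b) via R1 from cover(a,c), edge(c,b)
round 2: derive cover(a,h) via R1 from cover(a,i), edge(i,h)
round 2: derive cover(b,c) via R1 from cover(b,e), edge(e,c)
round 2: derive cover(e,e) via R1 from cover(e,a), edge(a,e)
round 2: derive cover(e,h) via R1 from cover(e,a), edge(a,h)
round 2: derive cover(e,i) via R1 from cover(e,a), edge(a,i)
round 2: derive cover(f,h) via R1 from cover(f,i), edge(i,h)
round 2: derive cover(g,b) via R1 from cover(g,c), edge(c,b)
round 2: derive cover(h,e) via R1 from cover(h,g), edge(g,e)
round 2: derive cover(h,i) via R1 from cover(h,g), edge(g,i)
round 3: derive cover(a,f) via R1 from cover(a,h), edge(h,f)
round 3: derive cover(b,b) via R1 from cover(b,c), edge(c,b)
round 3: derive cover(e,c) via R1 from cover(e,e), edge(e,c)
round 3: derive cover(f,f) via R1 from cover(f,h), edge(h,f)
round 3: derive cover(g,h) via R1 from cover(g,b), edge(b,h)
round 3: derive cover(h,c) via R1 from cover(h,e), edge(e,c)
round 3: derive cover(h,h) via R1 from cover(h,i), edge(i,h)
round 4: derive cover(b,h) via R1 from cover(b,b), edge(b,h)
round 4: derive cover(g,f) via R1 from cover(g,h), edge(h,f)
round 4: derive cover(g,i) via R1 from cover(g,h), edge(h,i)
round 4: derive cover(h,b) via R1 from cover(h,c), edge(c,b)
round 4: derive cover(h,f) via R1 from cover(h,h), edge(h,f)
round 5: derive cover(b,f) via R1 from cover(b,h), edge(h,f)
round 5: derive cover(b,i) via R1 from cover(b,h), edge(h,i)

no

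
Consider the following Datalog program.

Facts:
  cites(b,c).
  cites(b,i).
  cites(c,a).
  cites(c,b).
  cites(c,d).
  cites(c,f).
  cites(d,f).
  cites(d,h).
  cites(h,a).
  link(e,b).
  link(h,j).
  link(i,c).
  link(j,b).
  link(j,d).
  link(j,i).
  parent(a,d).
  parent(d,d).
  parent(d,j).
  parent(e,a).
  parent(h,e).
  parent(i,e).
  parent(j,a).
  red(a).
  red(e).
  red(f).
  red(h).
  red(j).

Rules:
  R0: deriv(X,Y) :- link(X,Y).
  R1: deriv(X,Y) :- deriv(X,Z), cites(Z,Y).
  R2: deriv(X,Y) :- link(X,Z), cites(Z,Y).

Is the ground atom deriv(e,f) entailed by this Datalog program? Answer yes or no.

round 1: derive deriv(e,b) via R0 from link(e,b)
round 1: derive deriv(h,j) via R0 from link(h,j)
round 1: derive deriv(i,c) via R0 from link(i,c)
round 1: derive deriv(j,b) via R0 from link(j,b)
round 1: derive deriv(j,d) via R0 from link(j,d)
round 1: derive deriv(j,i) via R0 from link(j,i)
round 1: derive deriv(e,c) via R2 from link(e,b), cites(b,c)
round 1: derive deriv(e,i) via R2 from link(e,b), cites(b,i)
round 1: derive deriv(i,a) via R2 from link(i,c), cites(c,a)
round 1: derive deriv(i,b) via R2 from link(i,c), cites(c,b)
round 1: derive deriv(i,d) via R2 from link(i,c), cites(c,d)
round 1: derive deriv(i,f) via R2 from link(i,c), cites(c,f)
round 1: derive deriv(j,c) via R2 from link(j,b), cites(b,c)
round 1: derive deriv(j,f) via R2 from link(j,d), cites(d,f)
round 1: derive deriv(j,h) via R2 from link(j,d), cites(d,h)
round 2: derive deriv(e,a) via R1 from deriv(e,c), cites(c,a)
round 2: derive deriv(e,d) via R1 from deriv(e,c), cites(c,d)
round 2: derive deriv(e,f) via R1 from deriv(e,c), cites(c,f)
round 2: derive deriv(i,h) via R1 from deriv(i,d), cites(d,h)
round 2: derive deriv(i,i) via R1 from deriv(i,b), cites(b,i)
round 2: derive deriv(j,a) via R1 from deriv(j,c), cites(c,a)
round 3: derive deriv(e,h) via R1 from deriv(e,d), cites(d,h)

yes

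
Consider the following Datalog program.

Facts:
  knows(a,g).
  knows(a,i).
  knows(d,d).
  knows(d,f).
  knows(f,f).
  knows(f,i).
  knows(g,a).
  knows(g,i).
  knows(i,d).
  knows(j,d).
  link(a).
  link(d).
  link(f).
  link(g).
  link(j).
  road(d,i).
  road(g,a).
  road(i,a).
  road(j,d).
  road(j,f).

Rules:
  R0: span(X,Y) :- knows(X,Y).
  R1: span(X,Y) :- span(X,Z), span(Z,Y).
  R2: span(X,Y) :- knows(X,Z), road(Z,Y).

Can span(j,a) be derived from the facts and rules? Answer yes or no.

yes

round 1: derive span(a,g) via R0 from knows(a,g)
round 1: derive span(a,i) via R0 from knows(a,i)
round 1: derive span(d,d) via R0 from knows(d,d)
round 1: derive span(d,f) via R0 from knows(d,f)
round 1: derive span(f,f) via R0 from knows(f,f)
round 1: derive span(f,i) via R0 from knows(f,i)
round 1: derive span(g,a) via R0 from knows(g,a)
round 1: derive span(g,i) via R0 from knows(g,i)
round 1: derive span(i,d) via R0 from knows(i,d)
round 1: derive span(j,d) via R0 from knows(j,d)
round 1: derive span(a,a) via R2 from knows(a,g), road(g,a)
round 1: derive span(d,i) via R2 from knows(d,d), road(d,i)
round 1: derive span(f,a) via R2 from knows(f,i), road(i,a)
round 1: derive span(i,i) via R2 from knows(i,d), road(d,i)
round 1: derive span(j,i) via R2 from knows(j,d), road(d,i)
round 2: derive span(a,d) via R1 from span(a,i), span(i,d)
round 2: derive span(d,a) via R1 from span(d,f), span(f,a)
round 2: derive span(f,d) via R1 from span(f,i), span(i,d)
round 2: derive span(f,g) via R1 from span(f,a), span(a,g)
round 2: derive span(g,d) via R1 from span(g,i), span(i,d)
round 2: derive span(g,g) via R1 from span(g,a), span(a,g)
round 2: derive span(i,f) via R1 from span(i,d), span(d,f)
round 2: derive span(j,f) via R1 from span(j,d), span(d,f)
round 3: derive span(a,f) via R1 from span(a,d), span(d,f)
round 3: derive span(d,g) via R1 from span(d,a), span(a,g)
round 3: derive span(g,f) via R1 from span(g,d), span(d,f)
round 3: derive span(i,a) via R1 from span(i,d), span(d,a)
round 3: derive span(i,g) via R1 from span(i,f), span(f,g)
round 3: derive span(j,a) via R1 from span(j,d), span(d,a)
round 3: derive span(j,g) via R1 from span(j,f), span(f,g)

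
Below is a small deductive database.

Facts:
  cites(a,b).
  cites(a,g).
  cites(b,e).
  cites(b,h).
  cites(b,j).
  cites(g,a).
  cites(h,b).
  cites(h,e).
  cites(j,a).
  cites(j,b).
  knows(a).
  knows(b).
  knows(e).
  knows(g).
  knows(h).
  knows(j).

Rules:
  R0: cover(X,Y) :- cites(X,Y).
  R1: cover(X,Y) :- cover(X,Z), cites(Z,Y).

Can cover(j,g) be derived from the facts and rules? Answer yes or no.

round 1: derive cover(a,b) via R0 from cites(a,b)
round 1: derive cover(a,g) via R0 from cites(a,g)
round 1: derive cover(b,e) via R0 from cites(b,e)
round 1: derive cover(b,h) via R0 from cites(b,h)
round 1: derive cover(b,j) via R0 from cites(b,j)
round 1: derive cover(g,a) via R0 from cites(g,a)
round 1: derive cover(h,b) via R0 from cites(h,b)
round 1: derive cover(h,e) via R0 from cites(h,e)
round 1: derive cover(j,a) via R0 from cites(j,a)
round 1: derive cover(j,b) via R0 from cites(j,b)
round 2: derive cover(a,a) via R1 from cover(a,g), cites(g,a)
round 2: derive cover(a,e) via R1 from cover(a,b), cites(b,e)
round 2: derive cover(a,h) via R1 from cover(a,b), cites(b,h)
round 2: derive cover(a,j) via R1 from cover(a,b), cites(b,j)
round 2: derive cover(b,a) via R1 from cover(b,j), cites(j,a)
round 2: derive cover(b,b) via R1 from cover(b,h), cites(h,b)
round 2: derive cover(g,b) via R1 from cover(g,a), cites(a,b)
round 2: derive cover(g,g) via R1 from cover(g,a), cites(a,g)
round 2: derive cover(h,h) via R1 from cover(h,b), cites(b,h)
round 2: derive cover(h,j) via R1 from cover(h,b), cites(b,j)
round 2: derive cover(j,e) via R1 from cover(j,b), cites(b,e)
round 2: derive cover(j,g) via R1 from cover(j,a), cites(a,g)
round 2: derive cover(j,h) via R1 from cover(j,b), cites(b,h)
round 2: derive cover(j,j) via R1 from cover(j,b), cites(b,j)
round 3: derive cover(b,g) via R1 from cover(b,a), cites(a,g)
round 3: derive cover(g,e) via R1 from cover(g,b), cites(b,e)
round 3: derive cover(g,h) via R1 from cover(g,b), cites(b,h)
round 3: derive cover(g,j) via R1 from cover(g,b), cites(b,j)
round 3: derive cover(h,a) via R1 from cover(h,j), cites(j,a)
round 4: derive cover(h,g) via R1 from cover(h,a), cites(a,g)

yes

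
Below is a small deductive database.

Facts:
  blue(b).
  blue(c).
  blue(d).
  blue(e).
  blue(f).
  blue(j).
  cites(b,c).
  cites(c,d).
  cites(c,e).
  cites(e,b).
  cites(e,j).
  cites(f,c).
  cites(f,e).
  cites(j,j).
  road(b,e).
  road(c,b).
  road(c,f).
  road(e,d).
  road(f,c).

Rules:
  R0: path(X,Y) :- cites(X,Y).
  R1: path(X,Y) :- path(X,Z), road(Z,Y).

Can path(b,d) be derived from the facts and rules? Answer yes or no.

round 1: derive path(b,c) via R0 from cites(b,c)
round 1: derive path(c,d) via R0 from cites(c,d)
round 1: derive path(c,e) via R0 from cites(c,e)
round 1: derive path(e,b) via R0 from cites(e,b)
round 1: derive path(e,j) via R0 from cites(e,j)
round 1: derive path(f,c) via R0 from cites(f,c)
round 1: derive path(f,e) via R0 from cites(f,e)
round 1: derive path(j,j) via R0 from cites(j,j)
round 2: derive path(b,b) via R1 from path(b,c), road(c,b)
round 2: derive path(b,f) via R1 from path(b,c), road(c,f)
round 2: derive path(e,e) via R1 from path(e,b), road(b,e)
round 2: derive path(f,b) via R1 from path(f,c), road(c,b)
round 2: derive path(f,d) via R1 from path(f,e), road(e,d)
round 2: derive path(f,f) via R1 from path(f,c), road(c,f)
round 3: derive path(b,e) via R1 from path(b,b), road(b,e)
round 3: derive path(e,d) via R1 from path(e,e), road(e,d)
round 4: derive path(b,d) via R1 from path(b,e), road(e,d)

yes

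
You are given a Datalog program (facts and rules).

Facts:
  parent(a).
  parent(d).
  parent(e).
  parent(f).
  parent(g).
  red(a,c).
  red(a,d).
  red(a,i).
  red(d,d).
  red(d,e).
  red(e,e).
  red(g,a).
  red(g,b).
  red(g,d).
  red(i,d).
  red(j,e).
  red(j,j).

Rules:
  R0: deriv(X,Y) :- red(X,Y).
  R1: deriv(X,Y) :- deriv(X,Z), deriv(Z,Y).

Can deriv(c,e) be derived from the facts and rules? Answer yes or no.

round 1: derive deriv(a,c) via R0 from red(a,c)
round 1: derive deriv(a,d) via R0 from red(a,d)
round 1: derive deriv(a,i) via R0 from red(a,i)
round 1: derive deriv(d,d) via R0 from red(d,d)
round 1: derive deriv(d,e) via R0 from red(d,e)
round 1: derive deriv(e,e) via R0 from red(e,e)
round 1: derive deriv(g,a) via R0 from red(g,a)
round 1: derive deriv(g,b) via R0 from red(g,b)
round 1: derive deriv(g,d) via R0 from red(g,d)
round 1: derive deriv(i,d) via R0 from red(i,d)
round 1: derive deriv(j,e) via R0 from red(j,e)
round 1: derive deriv(j,j) via R0 from red(j,j)
round 2: derive deriv(a,e) via R1 from deriv(a,d), deriv(d,e)
round 2: derive deriv(g,c) via R1 from deriv(g,a), deriv(a,c)
round 2: derive deriv(g,e) via R1 from deriv(g,d), deriv(d,e)
round 2: derive deriv(g,i) via R1 from deriv(g,a), deriv(a,i)
round 2: derive deriv(i,e) via R1 from deriv(i,d), deriv(d,e)

no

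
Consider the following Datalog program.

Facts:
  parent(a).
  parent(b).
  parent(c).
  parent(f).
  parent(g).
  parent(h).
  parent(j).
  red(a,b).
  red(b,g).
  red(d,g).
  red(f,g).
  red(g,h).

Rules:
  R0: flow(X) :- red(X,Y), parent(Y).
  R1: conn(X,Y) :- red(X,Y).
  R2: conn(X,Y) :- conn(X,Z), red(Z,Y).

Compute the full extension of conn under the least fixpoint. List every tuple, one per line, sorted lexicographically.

conn(a,b)
conn(a,g)
conn(a,h)
conn(b,g)
conn(b,h)
conn(d,g)
conn(d,h)
conn(f,g)
conn(f,h)
conn(g,h)

round 1: derive conn(a,b) via R1 from red(a,b)
round 1: derive conn(b,g) via R1 from red(b,g)
round 1: derive conn(d,g) via R1 from red(d,g)
round 1: derive conn(f,g) via R1 from red(f,g)
round 1: derive conn(g,h) via R1 from red(g,h)
round 2: derive conn(a,g) via R2 from conn(a,b), red(b,g)
round 2: derive conn(b,h) via R2 from conn(b,g), red(g,h)
round 2: derive conn(d,h) via R2 from conn(d,g), red(g,h)
round 2: derive conn(f,h) via R2 from conn(f,g), red(g,h)
round 3: derive conn(a,h) via R2 from conn(a,g), red(g,h)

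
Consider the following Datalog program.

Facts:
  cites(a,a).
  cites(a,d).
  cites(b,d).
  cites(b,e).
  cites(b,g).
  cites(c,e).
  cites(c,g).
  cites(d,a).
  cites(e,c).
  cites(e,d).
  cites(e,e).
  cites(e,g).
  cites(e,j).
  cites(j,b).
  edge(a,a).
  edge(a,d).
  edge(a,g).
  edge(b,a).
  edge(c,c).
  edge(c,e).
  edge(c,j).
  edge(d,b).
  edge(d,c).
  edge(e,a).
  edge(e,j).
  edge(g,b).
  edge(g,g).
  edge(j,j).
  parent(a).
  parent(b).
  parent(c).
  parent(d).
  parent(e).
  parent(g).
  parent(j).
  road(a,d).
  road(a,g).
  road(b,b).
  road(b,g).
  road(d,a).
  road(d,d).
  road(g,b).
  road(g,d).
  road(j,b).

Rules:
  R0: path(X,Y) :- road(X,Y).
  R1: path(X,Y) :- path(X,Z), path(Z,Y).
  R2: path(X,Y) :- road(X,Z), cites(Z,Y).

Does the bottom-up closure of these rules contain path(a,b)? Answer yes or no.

round 1: derive path(a,d) via R0 from road(a,d)
round 1: derive path(a,g) via R0 from road(a,g)
round 1: derive path(b,b) via R0 from road(b,b)
round 1: derive path(b,g) via R0 from road(b,g)
round 1: derive path(d,a) via R0 from road(d,a)
round 1: derive path(d,d) via R0 from road(d,d)
round 1: derive path(g,b) via R0 from road(g,b)
round 1: derive path(g,d) via R0 from road(g,d)
round 1: derive path(j,b) via R0 from road(j,b)
round 1: derive path(a,a) via R2 from road(a,d), cites(d,a)
round 1: derive path(b,d) via R2 from road(b,b), cites(b,d)
round 1: derive path(b,e) via R2 from road(b,b), cites(b,e)
round 1: derive path(g,a) via R2 from road(g,d), cites(d,a)
round 1: derive path(g,e) via R2 from road(g,b), cites(b,e)
round 1: derive path(g,g) via R2 from road(g,b), cites(b,g)
round 1: derive path(j,d) via R2 from road(j,b), cites(b,d)
round 1: derive path(j,e) via R2 from road(j,b), cites(b,e)
round 1: derive path(j,g) via R2 from road(j,b), cites(b,g)
round 2: derive path(a,b) via R1 from path(a,g), path(g,b)
round 2: derive path(a,e) via R1 from path(a,g), path(g,e)
round 2: derive path(b,a) via R1 from path(b,d), path(d,a)
round 2: derive path(d,g) via R1 from path(d,a), path(a,g)
round 2: derive path(j,a) via R1 from path(j,d), path(d,a)
round 3: derive path(d,b) via R1 from path(d,a), path(a,b)
round 3: derive path(d,e) via R1 from path(d,a), path(a,e)

yes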